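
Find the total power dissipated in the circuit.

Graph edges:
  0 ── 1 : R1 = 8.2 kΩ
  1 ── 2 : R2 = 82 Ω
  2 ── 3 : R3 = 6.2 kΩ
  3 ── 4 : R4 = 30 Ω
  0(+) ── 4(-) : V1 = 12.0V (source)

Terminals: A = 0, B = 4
Nodal analysis, taking node 4 as the 0 V reference.
Source V1 fixes V_0 = 12 V.
KCL at each unknown node (sum of currents leaving = 0; resistances in Ω):
  Node 1: (V_1 - 12)/8200 + (V_1 - V_2)/82 = 0
  Node 2: (V_2 - V_1)/82 + (V_2 - V_3)/6200 = 0
  Node 3: (V_3 - V_2)/6200 + (V_3 - 0)/30 = 0
Collecting terms (coefficients in siemens):
  0.01232·V_1 - 0.0122·V_2 = 0.001463
  0.01236·V_2 - 0.0122·V_1 - 0.0001613·V_3 = 0
  0.03349·V_3 - 0.0001613·V_2 = 0
Solving these 3 simultaneous equations (Gaussian elimination) gives:
  V_1 = 5.219 V, V_2 = 5.152 V, V_3 = 0.02481 V
Power in each resistor, P = (ΔV)²/R:
  P_R1 = (12 - 5.219)²/8200 = 0.005607 W
  P_R2 = (5.219 - 5.152)²/82 = 0.00005607 W
  P_R3 = (5.152 - 0.02481)²/6200 = 0.004239 W
  P_R4 = (0.02481 - 0)²/30 = 0.00002051 W
P_total = P_R1 + P_R2 + P_R3 + P_R4 = 0.009923 W

Final answer: 0.009923 W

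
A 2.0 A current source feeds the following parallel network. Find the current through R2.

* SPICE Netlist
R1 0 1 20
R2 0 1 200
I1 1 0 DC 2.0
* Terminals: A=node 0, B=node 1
All resistors sit directly between nodes 0 and 1, so they are in parallel and share one voltage V; the full source current 2 A splits among them.
1/R_par = 1/20 + 1/200 = 0.055 S  =>  R_par = 18.18 Ω
V = I × R_par = 2 × 18.18 = 36.36 V
I_R2 = V/R2 = 36.36/200 = 0.1818 A

Final answer: 0.1818 A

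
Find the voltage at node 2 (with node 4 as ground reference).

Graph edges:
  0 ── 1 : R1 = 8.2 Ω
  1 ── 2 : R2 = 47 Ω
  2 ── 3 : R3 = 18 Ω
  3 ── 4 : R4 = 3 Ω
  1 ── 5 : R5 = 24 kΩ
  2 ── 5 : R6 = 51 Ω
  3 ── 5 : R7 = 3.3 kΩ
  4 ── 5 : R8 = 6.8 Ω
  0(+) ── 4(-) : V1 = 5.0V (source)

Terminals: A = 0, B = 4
Nodal analysis, taking node 4 as the 0 V reference.
Source V1 fixes V_0 = 5 V.
KCL at each unknown node (sum of currents leaving = 0; resistances in Ω):
  Node 1: (V_1 - 5)/8.2 + (V_1 - V_2)/47 + (V_1 - V_5)/24000 = 0
  Node 2: (V_2 - V_1)/47 + (V_2 - V_3)/18 + (V_2 - V_5)/51 = 0
  Node 3: (V_3 - V_2)/18 + (V_3 - 0)/3 + (V_3 - V_5)/3300 = 0
  Node 5: (V_5 - V_1)/24000 + (V_5 - V_2)/51 + (V_5 - V_3)/3300 + (V_5 - 0)/6.8 = 0
Collecting terms (coefficients in siemens):
  0.1433·V_1 - 0.02128·V_2 - 0.00004167·V_5 = 0.6098
  0.09644·V_2 - 0.02128·V_1 - 0.05556·V_3 - 0.01961·V_5 = 0
  0.3892·V_3 - 0.05556·V_2 - 0.000303·V_5 = 0
  0.167·V_5 - 0.00004167·V_1 - 0.01961·V_2 - 0.000303·V_3 = 0
Solving these 4 simultaneous equations (Gaussian elimination) gives:
  V_1 = 4.418 V, V_2 = 1.091 V, V_3 = 0.1558 V, V_5 = 0.1294 V
The requested potential is V_2 = 1.091 V.

Final answer: V_2 = 1.091 V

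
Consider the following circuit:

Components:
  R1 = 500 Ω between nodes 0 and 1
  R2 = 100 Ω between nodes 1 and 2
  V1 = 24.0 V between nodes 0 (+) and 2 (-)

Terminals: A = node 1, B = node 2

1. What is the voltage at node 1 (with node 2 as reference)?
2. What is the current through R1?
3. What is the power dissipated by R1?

Nodal analysis, taking node 2 as the 0 V reference.
Source V1 fixes V_0 = 24 V.
KCL at each unknown node (sum of currents leaving = 0; resistances in Ω):
  Node 1: (V_1 - 24)/500 + (V_1 - 0)/100 = 0
Collecting terms: 0.012 × V_1 = 0.048  =>  V_1 = 4 V
Part 1:
  Read off the nodal solution: V_1 = 4 V
Part 2:
  I_R1 = (V_0 - V_1)/R1 = (24 - 4)/500 = 0.04 A
  Magnitude: I_R1 = 0.04 A
Part 3:
  I_R1 = (V_0 - V_1)/R1 = (24 - 4)/500 = 0.04 A
  P_R1 = I_R1² × R1 = (0.04)² × 500 = 0.8 W

Final answers:
1. V_1 = 4 V
2. I_R1 = 0.04 A
3. P_R1 = 0.8 W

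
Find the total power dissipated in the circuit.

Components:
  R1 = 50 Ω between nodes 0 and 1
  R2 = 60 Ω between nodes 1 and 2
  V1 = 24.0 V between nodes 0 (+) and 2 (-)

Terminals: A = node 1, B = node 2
Nodal analysis, taking node 2 as the 0 V reference.
Source V1 fixes V_0 = 24 V.
KCL at each unknown node (sum of currents leaving = 0; resistances in Ω):
  Node 1: (V_1 - 24)/50 + (V_1 - 0)/60 = 0
Collecting terms: 0.03667 × V_1 = 0.48  =>  V_1 = 13.09 V
Power in each resistor, P = (ΔV)²/R:
  P_R1 = (24 - 13.09)²/50 = 2.38 W
  P_R2 = (13.09 - 0)²/60 = 2.856 W
P_total = P_R1 + P_R2 = 5.236 W

Final answer: 5.236 W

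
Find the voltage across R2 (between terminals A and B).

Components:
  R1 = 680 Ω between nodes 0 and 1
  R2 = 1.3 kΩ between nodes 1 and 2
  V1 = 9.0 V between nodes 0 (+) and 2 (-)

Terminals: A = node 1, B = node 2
R1 and R2 are in series across V1 (node 0 → node 1 → node 2), and the output A–B is taken across R2, so this is a voltage divider.
Series current: I = V1/(R1 + R2) = 9/(680 + 1300) = 9/1980 = 0.004545 A
V_R2 = I × R2 = V1 × R2/(R1 + R2) = 9 × 1300/1980 = 5.909 V

Final answer: 5.909 V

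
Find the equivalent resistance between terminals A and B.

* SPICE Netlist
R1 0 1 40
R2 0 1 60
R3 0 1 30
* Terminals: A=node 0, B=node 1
Reduce the network between node 0 (A) and node 1 (B) by series/parallel combination:
  Rp1 = R1 ‖ R2 ‖ R3 (parallel, all between nodes 0 and 1) = 1/(1/40 + 1/60 + 1/30) = 13.33 Ω
R_eq = 13.33 Ω

Final answer: 13.33 Ω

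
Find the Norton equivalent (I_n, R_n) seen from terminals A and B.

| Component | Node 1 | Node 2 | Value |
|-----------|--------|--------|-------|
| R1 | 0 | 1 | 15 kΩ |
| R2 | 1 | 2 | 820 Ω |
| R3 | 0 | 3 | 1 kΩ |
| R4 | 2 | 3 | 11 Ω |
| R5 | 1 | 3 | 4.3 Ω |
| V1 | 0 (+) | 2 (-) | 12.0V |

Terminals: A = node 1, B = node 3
Find the Thévenin equivalent first; then I_n = V_th/R_th and R_n = R_th.
Step 1 — V_th is the open-circuit voltage V_A - V_B (nothing connected across the terminals).
Nodal analysis, taking node 2 as the 0 V reference.
Source V1 fixes V_0 = 12 V.
KCL at each unknown node (sum of currents leaving = 0; resistances in Ω):
  Node 1: (V_1 - 12)/15000 + (V_1 - 0)/820 + (V_1 - V_3)/4.3 = 0
  Node 3: (V_3 - 12)/1000 + (V_3 - 0)/11 + (V_3 - V_1)/4.3 = 0
Collecting terms (coefficients in siemens):
  0.2338·V_1 - 0.2326·V_3 = 0.0008
  0.3245·V_3 - 0.2326·V_1 = 0.012
Determinant D = (0.2338)(0.3245) - (-0.2326)(-0.2326) = 0.02179
V_1 = [(0.0008)(0.3245) - (-0.2326)(0.012)]/D = 0.14 V
V_3 = [(0.2338)(0.012) - (0.0008)(-0.2326)]/D = 0.1373 V
V_th = V_1 - V_3 = 0.14 - 0.1373 = 0.002666 V
Step 2 — R_th: zero the source — replace V1 by a short circuit (node 2 merges into node 0) — and find the resistance seen between A (node 1) and B (node 3).
Reduce the network between node 1 (A) and node 3 (B) by series/parallel combination:
  Rp1 = R1 ‖ R2 (parallel, both between nodes 0 and 1) = 1/(1/15000 + 1/820) = 777.5 Ω
  Rp2 = R3 ‖ R4 (parallel, both between nodes 0 and 3) = 1/(1/1000 + 1/11) = 10.88 Ω
  Rs1 = Rp1 + Rp2 (series, joined only at node 0) = 777.5 + 10.88 = 788.4 Ω
  Rp3 = R5 ‖ Rs1 (parallel, both between nodes 1 and 3) = 1/(1/4.3 + 1/788.4) = 4.277 Ω
R_th = 4.277 Ω
I_n = V_th/R_th = 0.002666/4.277 = 0.0006233 A, and R_n = R_th = 4.277 Ω

Final answer: I_n = 0.0006233 A, R_n = 4.277 Ω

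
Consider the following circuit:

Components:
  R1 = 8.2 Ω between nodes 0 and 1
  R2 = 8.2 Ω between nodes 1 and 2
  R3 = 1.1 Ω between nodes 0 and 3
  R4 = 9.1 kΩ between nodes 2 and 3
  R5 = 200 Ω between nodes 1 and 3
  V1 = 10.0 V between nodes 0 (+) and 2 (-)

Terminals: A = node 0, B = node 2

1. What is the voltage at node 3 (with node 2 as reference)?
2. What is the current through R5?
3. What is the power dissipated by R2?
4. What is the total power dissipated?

Nodal analysis, taking node 2 as the 0 V reference.
Source V1 fixes V_0 = 10 V.
KCL at each unknown node (sum of currents leaving = 0; resistances in Ω):
  Node 1: (V_1 - 10)/8.2 + (V_1 - 0)/8.2 + (V_1 - V_3)/200 = 0
  Node 3: (V_3 - 10)/1.1 + (V_3 - 0)/9100 + (V_3 - V_1)/200 = 0
Collecting terms (coefficients in siemens):
  0.2489·V_1 - 0.005·V_3 = 1.22
  0.9142·V_3 - 0.005·V_1 = 9.091
Determinant D = (0.2489)(0.9142) - (-0.005)(-0.005) = 0.2275
V_1 = [(1.22)(0.9142) - (-0.005)(9.091)]/D = 5.1 V
V_3 = [(0.2489)(9.091) - (1.22)(-0.005)]/D = 9.972 V
Part 1:
  Read off the nodal solution: V_3 = 9.972 V
Part 2:
  I_R5 = (V_1 - V_3)/R5 = (5.1 - 9.972)/200 = -0.02436 A
  Magnitude: I_R5 = 0.02436 A
Part 3:
  I_R2 = (V_1 - V_2)/R2 = (5.1 - 0)/8.2 = 0.6219 A
  P_R2 = I_R2² × R2 = (0.6219)² × 8.2 = 3.172 W
Part 4:
  Power in each resistor, P = (ΔV)²/R:
    P_R1 = (10 - 5.1)²/8.2 = 2.928 W
    P_R2 = (5.1 - 0)²/8.2 = 3.172 W
    P_R3 = (10 - 9.972)²/1.1 = 0.0007128 W
    P_R4 = (0 - 9.972)²/9100 = 0.01093 W
    P_R5 = (5.1 - 9.972)²/200 = 0.1187 W
  P_total = P_R1 + P_R2 + P_R3 + P_R4 + P_R5 = 6.23 W

Final answers:
1. V_3 = 9.972 V
2. I_R5 = 0.02436 A
3. P_R2 = 3.172 W
4. P_total = 6.23 W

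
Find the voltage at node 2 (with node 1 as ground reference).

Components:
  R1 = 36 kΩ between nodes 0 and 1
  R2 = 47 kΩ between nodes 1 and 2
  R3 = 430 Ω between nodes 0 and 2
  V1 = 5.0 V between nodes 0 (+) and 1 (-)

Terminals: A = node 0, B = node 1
Nodal analysis, taking node 1 as the 0 V reference.
Source V1 fixes V_0 = 5 V.
KCL at each unknown node (sum of currents leaving = 0; resistances in Ω):
  Node 2: (V_2 - 0)/47000 + (V_2 - 5)/430 = 0
Collecting terms: 0.002347 × V_2 = 0.01163  =>  V_2 = 4.955 V
The requested potential is V_2 = 4.955 V.

Final answer: V_2 = 4.955 V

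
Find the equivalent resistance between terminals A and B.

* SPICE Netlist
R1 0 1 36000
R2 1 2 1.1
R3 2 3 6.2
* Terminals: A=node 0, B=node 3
Reduce the network between node 0 (A) and node 3 (B) by series/parallel combination:
  Rs1 = R1 + R2 (series, joined only at node 1) = 36000 + 1.1 = 36000 Ω
  Rs2 = R3 + Rs1 (series, joined only at node 2) = 6.2 + 36000 = 36010 Ω
R_eq = 36.01 kΩ

Final answer: 36.01 kΩ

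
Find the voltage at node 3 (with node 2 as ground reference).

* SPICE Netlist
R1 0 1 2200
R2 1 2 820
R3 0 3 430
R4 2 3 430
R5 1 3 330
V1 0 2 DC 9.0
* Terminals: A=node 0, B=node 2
Nodal analysis, taking node 2 as the 0 V reference.
Source V1 fixes V_0 = 9 V.
KCL at each unknown node (sum of currents leaving = 0; resistances in Ω):
  Node 1: (V_1 - 9)/2200 + (V_1 - 0)/820 + (V_1 - V_3)/330 = 0
  Node 3: (V_3 - 9)/430 + (V_3 - 0)/430 + (V_3 - V_1)/330 = 0
Collecting terms (coefficients in siemens):
  0.004704·V_1 - 0.00303·V_3 = 0.004091
  0.007681·V_3 - 0.00303·V_1 = 0.02093
Determinant D = (0.004704)(0.007681) - (-0.00303)(-0.00303) = 0.00002695
V_1 = [(0.004091)(0.007681) - (-0.00303)(0.02093)]/D = 3.519 V
V_3 = [(0.004704)(0.02093) - (0.004091)(-0.00303)]/D = 4.113 V
The requested potential is V_3 = 4.113 V.

Final answer: V_3 = 4.113 V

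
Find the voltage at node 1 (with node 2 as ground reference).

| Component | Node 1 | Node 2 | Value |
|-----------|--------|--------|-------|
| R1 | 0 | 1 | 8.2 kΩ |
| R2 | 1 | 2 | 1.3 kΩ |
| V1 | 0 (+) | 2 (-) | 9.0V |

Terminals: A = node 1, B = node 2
Nodal analysis, taking node 2 as the 0 V reference.
Source V1 fixes V_0 = 9 V.
KCL at each unknown node (sum of currents leaving = 0; resistances in Ω):
  Node 1: (V_1 - 9)/8200 + (V_1 - 0)/1300 = 0
Collecting terms: 0.0008912 × V_1 = 0.001098  =>  V_1 = 1.232 V
The requested potential is V_1 = 1.232 V.

Final answer: V_1 = 1.232 V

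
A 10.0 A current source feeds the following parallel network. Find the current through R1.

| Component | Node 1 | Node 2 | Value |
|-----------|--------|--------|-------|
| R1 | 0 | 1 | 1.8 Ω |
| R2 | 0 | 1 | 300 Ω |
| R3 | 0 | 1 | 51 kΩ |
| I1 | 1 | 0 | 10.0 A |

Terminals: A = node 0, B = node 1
All resistors sit directly between nodes 0 and 1, so they are in parallel and share one voltage V; the full source current 10 A splits among them.
1/R_par = 1/1.8 + 1/300 + 1/51000 = 0.5589 S  =>  R_par = 1.789 Ω
V = I × R_par = 10 × 1.789 = 17.89 V
I_R1 = V/R1 = 17.89/1.8 = 9.94 A

Final answer: 9.94 A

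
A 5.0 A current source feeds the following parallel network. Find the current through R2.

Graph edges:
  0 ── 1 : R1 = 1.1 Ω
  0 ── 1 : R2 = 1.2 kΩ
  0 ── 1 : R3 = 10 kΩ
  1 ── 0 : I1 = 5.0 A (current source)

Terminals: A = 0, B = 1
All resistors sit directly between nodes 0 and 1, so they are in parallel and share one voltage V; the full source current 5 A splits among them.
1/R_par = 1/1.1 + 1/1200 + 1/10000 = 0.91 S  =>  R_par = 1.099 Ω
V = I × R_par = 5 × 1.099 = 5.494 V
I_R2 = V/R2 = 5.494/1200 = 0.004579 A

Final answer: 0.004579 A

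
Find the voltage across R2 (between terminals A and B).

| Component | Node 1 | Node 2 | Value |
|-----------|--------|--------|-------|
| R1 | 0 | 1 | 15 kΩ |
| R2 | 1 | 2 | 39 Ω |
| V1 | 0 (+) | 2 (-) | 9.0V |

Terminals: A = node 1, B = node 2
R1 and R2 are in series across V1 (node 0 → node 1 → node 2), and the output A–B is taken across R2, so this is a voltage divider.
Series current: I = V1/(R1 + R2) = 9/(15000 + 39) = 9/15040 = 0.0005984 A
V_R2 = I × R2 = V1 × R2/(R1 + R2) = 9 × 39/15040 = 0.02334 V

Final answer: 0.02334 V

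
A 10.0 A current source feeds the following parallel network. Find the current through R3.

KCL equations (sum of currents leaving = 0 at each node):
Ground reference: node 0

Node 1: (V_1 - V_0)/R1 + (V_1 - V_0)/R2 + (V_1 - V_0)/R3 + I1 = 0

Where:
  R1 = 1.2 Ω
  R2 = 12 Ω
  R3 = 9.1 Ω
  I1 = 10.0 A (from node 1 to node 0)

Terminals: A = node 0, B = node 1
All resistors sit directly between nodes 0 and 1, so they are in parallel and share one voltage V; the full source current 10 A splits among them.
1/R_par = 1/1.2 + 1/12 + 1/9.1 = 1.027 S  =>  R_par = 0.9741 Ω
V = I × R_par = 10 × 0.9741 = 9.741 V
I_R3 = V/R3 = 9.741/9.1 = 1.07 A

Final answer: 1.07 A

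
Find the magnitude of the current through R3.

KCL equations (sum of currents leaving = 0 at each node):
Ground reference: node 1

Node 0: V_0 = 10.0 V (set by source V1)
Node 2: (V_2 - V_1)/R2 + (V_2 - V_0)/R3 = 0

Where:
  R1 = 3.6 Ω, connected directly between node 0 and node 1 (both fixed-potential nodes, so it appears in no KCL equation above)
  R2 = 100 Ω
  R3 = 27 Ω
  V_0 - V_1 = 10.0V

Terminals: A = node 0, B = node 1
Nodal analysis, taking node 1 as the 0 V reference.
Source V1 fixes V_0 = 10 V.
KCL at each unknown node (sum of currents leaving = 0; resistances in Ω):
  Node 2: (V_2 - 0)/100 + (V_2 - 10)/27 = 0
Collecting terms: 0.04704 × V_2 = 0.3704  =>  V_2 = 7.874 V
I_R3 = (V_0 - V_2)/R3 = (10 - 7.874)/27 = 0.07874 A
|I_R3| = 0.07874 A

Final answer: |I_R3| = 0.07874 A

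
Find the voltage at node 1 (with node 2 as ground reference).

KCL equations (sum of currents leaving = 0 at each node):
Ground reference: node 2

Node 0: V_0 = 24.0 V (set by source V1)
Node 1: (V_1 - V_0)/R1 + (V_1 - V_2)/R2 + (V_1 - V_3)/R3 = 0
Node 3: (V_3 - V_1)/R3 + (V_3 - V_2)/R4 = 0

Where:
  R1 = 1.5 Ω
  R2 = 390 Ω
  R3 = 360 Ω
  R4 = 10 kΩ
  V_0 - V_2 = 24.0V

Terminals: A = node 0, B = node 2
Nodal analysis, taking node 2 as the 0 V reference.
Source V1 fixes V_0 = 24 V.
KCL at each unknown node (sum of currents leaving = 0; resistances in Ω):
  Node 1: (V_1 - 24)/1.5 + (V_1 - 0)/390 + (V_1 - V_3)/360 = 0
  Node 3: (V_3 - V_1)/360 + (V_3 - 0)/10000 = 0
Collecting terms (coefficients in siemens):
  0.672·V_1 - 0.002778·V_3 = 16
  0.002878·V_3 - 0.002778·V_1 = 0
Determinant D = (0.672)(0.002878) - (-0.002778)(-0.002778) = 0.001926
V_1 = [(16)(0.002878) - (-0.002778)(0)]/D = 23.9 V
V_3 = [(0.672)(0) - (16)(-0.002778)]/D = 23.07 V
The requested potential is V_1 = 23.9 V.

Final answer: V_1 = 23.9 V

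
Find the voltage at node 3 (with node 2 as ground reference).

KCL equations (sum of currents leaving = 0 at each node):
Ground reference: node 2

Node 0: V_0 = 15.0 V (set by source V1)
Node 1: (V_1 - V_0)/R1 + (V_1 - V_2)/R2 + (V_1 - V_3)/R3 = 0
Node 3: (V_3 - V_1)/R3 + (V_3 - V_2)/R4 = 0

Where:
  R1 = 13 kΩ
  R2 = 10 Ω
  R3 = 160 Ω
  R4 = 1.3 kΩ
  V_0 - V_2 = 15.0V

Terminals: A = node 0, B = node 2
Nodal analysis, taking node 2 as the 0 V reference.
Source V1 fixes V_0 = 15 V.
KCL at each unknown node (sum of currents leaving = 0; resistances in Ω):
  Node 1: (V_1 - 15)/13000 + (V_1 - 0)/10 + (V_1 - V_3)/160 = 0
  Node 3: (V_3 - V_1)/160 + (V_3 - 0)/1300 = 0
Collecting terms (coefficients in siemens):
  0.1063·V_1 - 0.00625·V_3 = 0.001154
  0.007019·V_3 - 0.00625·V_1 = 0
Determinant D = (0.1063)(0.007019) - (-0.00625)(-0.00625) = 0.0007073
V_1 = [(0.001154)(0.007019) - (-0.00625)(0)]/D = 0.01145 V
V_3 = [(0.1063)(0) - (0.001154)(-0.00625)]/D = 0.0102 V
The requested potential is V_3 = 0.0102 V.

Final answer: V_3 = 0.0102 V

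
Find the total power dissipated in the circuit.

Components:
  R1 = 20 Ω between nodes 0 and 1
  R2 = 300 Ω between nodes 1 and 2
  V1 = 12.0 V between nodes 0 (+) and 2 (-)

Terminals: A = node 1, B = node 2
Nodal analysis, taking node 2 as the 0 V reference.
Source V1 fixes V_0 = 12 V.
KCL at each unknown node (sum of currents leaving = 0; resistances in Ω):
  Node 1: (V_1 - 12)/20 + (V_1 - 0)/300 = 0
Collecting terms: 0.05333 × V_1 = 0.6  =>  V_1 = 11.25 V
Power in each resistor, P = (ΔV)²/R:
  P_R1 = (12 - 11.25)²/20 = 0.02813 W
  P_R2 = (11.25 - 0)²/300 = 0.4219 W
P_total = P_R1 + P_R2 = 0.45 W

Final answer: 0.45 W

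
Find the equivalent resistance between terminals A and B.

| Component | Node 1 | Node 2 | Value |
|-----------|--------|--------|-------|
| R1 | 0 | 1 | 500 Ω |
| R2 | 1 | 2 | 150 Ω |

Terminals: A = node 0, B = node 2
Reduce the network between node 0 (A) and node 2 (B) by series/parallel combination:
  Rs1 = R1 + R2 (series, joined only at node 1) = 500 + 150 = 650 Ω
R_eq = 650 Ω

Final answer: 650 Ω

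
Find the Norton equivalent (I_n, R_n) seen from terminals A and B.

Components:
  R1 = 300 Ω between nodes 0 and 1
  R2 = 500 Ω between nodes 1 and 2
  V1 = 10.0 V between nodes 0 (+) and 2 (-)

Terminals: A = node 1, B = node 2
Find the Thévenin equivalent first; then I_n = V_th/R_th and R_n = R_th.
Step 1 — V_th is the open-circuit voltage V_A - V_B (nothing connected across the terminals).
Nodal analysis, taking node 2 as the 0 V reference.
Source V1 fixes V_0 = 10 V.
KCL at each unknown node (sum of currents leaving = 0; resistances in Ω):
  Node 1: (V_1 - 10)/300 + (V_1 - 0)/500 = 0
Collecting terms: 0.005333 × V_1 = 0.03333  =>  V_1 = 6.25 V
V_th = V_1 - V_2 = 6.25 - 0 = 6.25 V
Step 2 — R_th: zero the source — replace V1 by a short circuit (node 2 merges into node 0) — and find the resistance seen between A (node 1) and B (node 0).
Reduce the network between node 1 (A) and node 0 (B) by series/parallel combination:
  Rp1 = R1 ‖ R2 (parallel, both between nodes 0 and 1) = 1/(1/300 + 1/500) = 187.5 Ω
R_th = 187.5 Ω
I_n = V_th/R_th = 6.25/187.5 = 0.03333 A, and R_n = R_th = 187.5 Ω

Final answer: I_n = 0.03333 A, R_n = 187.5 Ω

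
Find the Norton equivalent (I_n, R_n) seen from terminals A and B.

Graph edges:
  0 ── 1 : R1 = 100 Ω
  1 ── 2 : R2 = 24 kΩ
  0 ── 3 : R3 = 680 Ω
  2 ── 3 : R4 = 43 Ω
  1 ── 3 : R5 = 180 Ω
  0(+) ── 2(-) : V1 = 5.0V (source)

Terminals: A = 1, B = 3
Find the Thévenin equivalent first; then I_n = V_th/R_th and R_n = R_th.
Step 1 — V_th is the open-circuit voltage V_A - V_B (nothing connected across the terminals).
Nodal analysis, taking node 2 as the 0 V reference.
Source V1 fixes V_0 = 5 V.
KCL at each unknown node (sum of currents leaving = 0; resistances in Ω):
  Node 1: (V_1 - 5)/100 + (V_1 - 0)/24000 + (V_1 - V_3)/180 = 0
  Node 3: (V_3 - 5)/680 + (V_3 - 0)/43 + (V_3 - V_1)/180 = 0
Collecting terms (coefficients in siemens):
  0.0156·V_1 - 0.005556·V_3 = 0.05
  0.03028·V_3 - 0.005556·V_1 = 0.007353
Determinant D = (0.0156)(0.03028) - (-0.005556)(-0.005556) = 0.0004415
V_1 = [(0.05)(0.03028) - (-0.005556)(0.007353)]/D = 3.522 V
V_3 = [(0.0156)(0.007353) - (0.05)(-0.005556)]/D = 0.889 V
V_th = V_1 - V_3 = 3.522 - 0.889 = 2.633 V
Step 2 — R_th: zero the source — replace V1 by a short circuit (node 2 merges into node 0) — and find the resistance seen between A (node 1) and B (node 3).
Reduce the network between node 1 (A) and node 3 (B) by series/parallel combination:
  Rp1 = R1 ‖ R2 (parallel, both between nodes 0 and 1) = 1/(1/100 + 1/24000) = 99.59 Ω
  Rp2 = R3 ‖ R4 (parallel, both between nodes 0 and 3) = 1/(1/680 + 1/43) = 40.44 Ω
  Rs1 = Rp1 + Rp2 (series, joined only at node 0) = 99.59 + 40.44 = 140 Ω
  Rp3 = R5 ‖ Rs1 (parallel, both between nodes 1 and 3) = 1/(1/180 + 1/140) = 78.76 Ω
R_th = 78.76 Ω
I_n = V_th/R_th = 2.633/78.76 = 0.03344 A, and R_n = R_th = 78.76 Ω

Final answer: I_n = 0.03344 A, R_n = 78.76 Ω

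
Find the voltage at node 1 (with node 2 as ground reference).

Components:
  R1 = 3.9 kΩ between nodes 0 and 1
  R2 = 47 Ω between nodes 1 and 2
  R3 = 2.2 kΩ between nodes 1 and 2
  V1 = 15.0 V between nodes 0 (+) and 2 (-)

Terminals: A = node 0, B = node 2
Nodal analysis, taking node 2 as the 0 V reference.
Source V1 fixes V_0 = 15 V.
KCL at each unknown node (sum of currents leaving = 0; resistances in Ω):
  Node 1: (V_1 - 15)/3900 + (V_1 - 0)/47 + (V_1 - 0)/2200 = 0
Collecting terms: 0.02199 × V_1 = 0.003846  =>  V_1 = 0.1749 V
The requested potential is V_1 = 0.1749 V.

Final answer: V_1 = 0.1749 V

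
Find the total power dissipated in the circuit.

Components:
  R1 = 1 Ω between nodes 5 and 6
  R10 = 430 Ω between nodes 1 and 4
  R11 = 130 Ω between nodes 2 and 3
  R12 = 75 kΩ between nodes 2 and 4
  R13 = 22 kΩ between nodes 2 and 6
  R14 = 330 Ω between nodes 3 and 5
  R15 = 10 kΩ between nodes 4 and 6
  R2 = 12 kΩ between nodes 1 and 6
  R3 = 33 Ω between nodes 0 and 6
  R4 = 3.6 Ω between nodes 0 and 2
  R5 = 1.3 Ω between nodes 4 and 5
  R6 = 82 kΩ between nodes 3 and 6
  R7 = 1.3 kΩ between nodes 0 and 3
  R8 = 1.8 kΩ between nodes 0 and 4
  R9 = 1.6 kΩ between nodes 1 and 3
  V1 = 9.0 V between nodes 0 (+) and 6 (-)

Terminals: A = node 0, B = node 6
Nodal analysis, taking node 6 as the 0 V reference.
Source V1 fixes V_0 = 9 V.
KCL at each unknown node (sum of currents leaving = 0; resistances in Ω):
  Node 1: (V_1 - 0)/12000 + (V_1 - V_3)/1600 + (V_1 - V_4)/430 = 0
  Node 2: (V_2 - 9)/3.6 + (V_2 - V_3)/130 + (V_2 - V_4)/75000 + (V_2 - 0)/22000 = 0
  Node 3: (V_3 - 0)/82000 + (V_3 - 9)/1300 + (V_3 - V_1)/1600 + (V_3 - V_2)/130 + (V_3 - V_5)/330 = 0
  Node 4: (V_4 - V_5)/1.3 + (V_4 - 9)/1800 + (V_4 - V_1)/430 + (V_4 - V_2)/75000 + (V_4 - 0)/10000 = 0
  Node 5: (V_5 - 0)/1 + (V_5 - V_4)/1.3 + (V_5 - V_3)/330 = 0
Collecting terms (coefficients in siemens):
  0.003034·V_1 - 0.000625·V_3 - 0.002326·V_4 = 0
  0.2855·V_2 - 0.007692·V_3 - 0.00001333·V_4 = 2.5
  0.01213·V_3 - 0.000625·V_1 - 0.007692·V_2 - 0.00303·V_5 = 0.006923
  0.7722·V_4 - 0.002326·V_1 - 0.00001333·V_2 - 0.7692·V_5 = 0.005
  1.772·V_5 - 0.00303·V_3 - 0.7692·V_4 = 0
Solving these 5 simultaneous equations (Gaussian elimination) gives:
  V_1 = 1.328 V, V_2 = 8.926 V, V_3 = 6.307 V, V_4 = 0.03765 V
  V_5 = 0.02712 V
Power in each resistor, P = (ΔV)²/R:
  P_R1 = (0.02712 - 0)²/1 = 0.0007357 W
  P_R2 = (1.328 - 0)²/12000 = 0.000147 W
  P_R3 = (9 - 0)²/33 = 2.455 W
  P_R4 = (9 - 8.926)²/3.6 = 0.001538 W
  P_R5 = (0.03765 - 0.02712)²/1.3 = 0.00008518 W
  P_R6 = (6.307 - 0)²/82000 = 0.000485 W
  P_R7 = (9 - 6.307)²/1300 = 0.00558 W
  P_R8 = (9 - 0.03765)²/1800 = 0.04462 W
  P_R9 = (1.328 - 6.307)²/1600 = 0.01549 W
  P_R10 = (1.328 - 0.03765)²/430 = 0.003872 W
  P_R11 = (8.926 - 6.307)²/130 = 0.05276 W
  P_R12 = (8.926 - 0.03765)²/75000 = 0.001053 W
  P_R13 = (8.926 - 0)²/22000 = 0.003621 W
  P_R14 = (6.307 - 0.02712)²/330 = 0.1195 W
  P_R15 = (0.03765 - 0)²/10000 = 0.0000001417 W
P_total = P_R1 + P_R2 + P_R3 + P_R4 + P_R5 + P_R6 + P_R7 + P_R8 + P_R9 + P_R10 + P_R11 + P_R12 + P_R13 + P_R14 + P_R15 = 2.704 W

Final answer: 2.704 W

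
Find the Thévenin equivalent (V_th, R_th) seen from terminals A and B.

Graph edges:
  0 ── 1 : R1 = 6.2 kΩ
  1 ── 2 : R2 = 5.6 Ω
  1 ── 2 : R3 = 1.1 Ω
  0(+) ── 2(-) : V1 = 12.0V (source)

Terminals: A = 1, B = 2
Step 1 — V_th is the open-circuit voltage V_A - V_B (nothing connected across the terminals).
Nodal analysis, taking node 2 as the 0 V reference.
Source V1 fixes V_0 = 12 V.
KCL at each unknown node (sum of currents leaving = 0; resistances in Ω):
  Node 1: (V_1 - 12)/6200 + (V_1 - 0)/5.6 + (V_1 - 0)/1.1 = 0
Collecting terms: 1.088 × V_1 = 0.001935  =>  V_1 = 0.001779 V
V_th = V_1 - V_2 = 0.001779 - 0 = 0.001779 V
Step 2 — R_th: zero the source — replace V1 by a short circuit (node 2 merges into node 0) — and find the resistance seen between A (node 1) and B (node 0).
Reduce the network between node 1 (A) and node 0 (B) by series/parallel combination:
  Rp1 = R1 ‖ R2 ‖ R3 (parallel, all between nodes 0 and 1) = 1/(1/6200 + 1/5.6 + 1/1.1) = 0.9193 Ω
R_th = 0.9193 Ω

Final answer: V_th = 0.001779 V, R_th = 0.9193 Ω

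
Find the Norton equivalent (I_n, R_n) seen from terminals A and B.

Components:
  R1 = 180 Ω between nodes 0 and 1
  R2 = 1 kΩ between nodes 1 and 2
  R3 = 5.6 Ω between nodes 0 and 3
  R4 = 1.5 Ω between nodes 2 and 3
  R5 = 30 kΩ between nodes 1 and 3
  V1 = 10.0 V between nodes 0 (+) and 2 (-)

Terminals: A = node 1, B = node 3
Find the Thévenin equivalent first; then I_n = V_th/R_th and R_n = R_th.
Step 1 — V_th is the open-circuit voltage V_A - V_B (nothing connected across the terminals).
Nodal analysis, taking node 2 as the 0 V reference.
Source V1 fixes V_0 = 10 V.
KCL at each unknown node (sum of currents leaving = 0; resistances in Ω):
  Node 1: (V_1 - 10)/180 + (V_1 - 0)/1000 + (V_1 - V_3)/30000 = 0
  Node 3: (V_3 - 10)/5.6 + (V_3 - 0)/1.5 + (V_3 - V_1)/30000 = 0
Collecting terms (coefficients in siemens):
  0.006589·V_1 - 0.00003333·V_3 = 0.05556
  0.8453·V_3 - 0.00003333·V_1 = 1.786
Determinant D = (0.006589)(0.8453) - (-0.00003333)(-0.00003333) = 0.005569
V_1 = [(0.05556)(0.8453) - (-0.00003333)(1.786)]/D = 8.442 V
V_3 = [(0.006589)(1.786) - (0.05556)(-0.00003333)]/D = 2.113 V
V_th = V_1 - V_3 = 8.442 - 2.113 = 6.329 V
Step 2 — R_th: zero the source — replace V1 by a short circuit (node 2 merges into node 0) — and find the resistance seen between A (node 1) and B (node 3).
Reduce the network between node 1 (A) and node 3 (B) by series/parallel combination:
  Rp1 = R1 ‖ R2 (parallel, both between nodes 0 and 1) = 1/(1/180 + 1/1000) = 152.5 Ω
  Rp2 = R3 ‖ R4 (parallel, both between nodes 0 and 3) = 1/(1/5.6 + 1/1.5) = 1.183 Ω
  Rs1 = Rp1 + Rp2 (series, joined only at node 0) = 152.5 + 1.183 = 153.7 Ω
  Rp3 = R5 ‖ Rs1 (parallel, both between nodes 1 and 3) = 1/(1/30000 + 1/153.7) = 152.9 Ω
R_th = 152.9 Ω
I_n = V_th/R_th = 6.329/152.9 = 0.04138 A, and R_n = R_th = 152.9 Ω

Final answer: I_n = 0.04138 A, R_n = 152.9 Ω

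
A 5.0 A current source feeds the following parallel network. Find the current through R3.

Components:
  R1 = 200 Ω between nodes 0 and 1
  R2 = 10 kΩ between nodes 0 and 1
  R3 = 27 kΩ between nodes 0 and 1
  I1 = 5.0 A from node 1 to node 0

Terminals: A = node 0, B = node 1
All resistors sit directly between nodes 0 and 1, so they are in parallel and share one voltage V; the full source current 5 A splits among them.
1/R_par = 1/200 + 1/10000 + 1/27000 = 0.005137 S  =>  R_par = 194.7 Ω
V = I × R_par = 5 × 194.7 = 973.3 V
I_R3 = V/R3 = 973.3/27000 = 0.03605 A

Final answer: 0.03605 A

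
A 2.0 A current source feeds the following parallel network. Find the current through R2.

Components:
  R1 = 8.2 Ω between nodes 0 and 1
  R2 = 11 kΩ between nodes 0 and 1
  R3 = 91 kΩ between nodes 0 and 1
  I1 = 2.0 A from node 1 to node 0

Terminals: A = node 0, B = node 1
All resistors sit directly between nodes 0 and 1, so they are in parallel and share one voltage V; the full source current 2 A splits among them.
1/R_par = 1/8.2 + 1/11000 + 1/91000 = 0.1221 S  =>  R_par = 8.193 Ω
V = I × R_par = 2 × 8.193 = 16.39 V
I_R2 = V/R2 = 16.39/11000 = 0.00149 A

Final answer: 0.00149 A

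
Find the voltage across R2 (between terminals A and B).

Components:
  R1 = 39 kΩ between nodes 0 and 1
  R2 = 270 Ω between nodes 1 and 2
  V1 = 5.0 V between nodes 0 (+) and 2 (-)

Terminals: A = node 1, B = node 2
R1 and R2 are in series across V1 (node 0 → node 1 → node 2), and the output A–B is taken across R2, so this is a voltage divider.
Series current: I = V1/(R1 + R2) = 5/(39000 + 270) = 5/39270 = 0.0001273 A
V_R2 = I × R2 = V1 × R2/(R1 + R2) = 5 × 270/39270 = 0.03438 V

Final answer: 0.03438 V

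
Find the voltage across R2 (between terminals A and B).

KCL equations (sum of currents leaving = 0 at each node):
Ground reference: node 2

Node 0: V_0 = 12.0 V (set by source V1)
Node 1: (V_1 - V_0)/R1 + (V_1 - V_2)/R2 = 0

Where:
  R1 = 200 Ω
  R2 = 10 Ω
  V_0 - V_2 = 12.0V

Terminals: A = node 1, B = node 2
R1 and R2 are in series across V1 (node 0 → node 1 → node 2), and the output A–B is taken across R2, so this is a voltage divider.
Series current: I = V1/(R1 + R2) = 12/(200 + 10) = 12/210 = 0.05714 A
V_R2 = I × R2 = V1 × R2/(R1 + R2) = 12 × 10/210 = 0.5714 V

Final answer: 0.5714 V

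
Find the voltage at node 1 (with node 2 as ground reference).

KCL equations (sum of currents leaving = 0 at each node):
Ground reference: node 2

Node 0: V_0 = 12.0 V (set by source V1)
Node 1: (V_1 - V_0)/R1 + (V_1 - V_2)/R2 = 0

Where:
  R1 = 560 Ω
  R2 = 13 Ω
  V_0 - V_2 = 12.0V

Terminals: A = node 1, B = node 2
Nodal analysis, taking node 2 as the 0 V reference.
Source V1 fixes V_0 = 12 V.
KCL at each unknown node (sum of currents leaving = 0; resistances in Ω):
  Node 1: (V_1 - 12)/560 + (V_1 - 0)/13 = 0
Collecting terms: 0.07871 × V_1 = 0.02143  =>  V_1 = 0.2723 V
The requested potential is V_1 = 0.2723 V.

Final answer: V_1 = 0.2723 V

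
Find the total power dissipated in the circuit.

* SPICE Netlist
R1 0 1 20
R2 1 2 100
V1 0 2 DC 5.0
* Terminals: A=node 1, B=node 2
Nodal analysis, taking node 2 as the 0 V reference.
Source V1 fixes V_0 = 5 V.
KCL at each unknown node (sum of currents leaving = 0; resistances in Ω):
  Node 1: (V_1 - 5)/20 + (V_1 - 0)/100 = 0
Collecting terms: 0.06 × V_1 = 0.25  =>  V_1 = 4.167 V
Power in each resistor, P = (ΔV)²/R:
  P_R1 = (5 - 4.167)²/20 = 0.03472 W
  P_R2 = (4.167 - 0)²/100 = 0.1736 W
P_total = P_R1 + P_R2 = 0.2083 W

Final answer: 0.2083 W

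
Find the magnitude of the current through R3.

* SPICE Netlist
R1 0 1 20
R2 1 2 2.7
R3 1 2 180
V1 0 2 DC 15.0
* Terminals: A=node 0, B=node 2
Nodal analysis, taking node 2 as the 0 V reference.
Source V1 fixes V_0 = 15 V.
KCL at each unknown node (sum of currents leaving = 0; resistances in Ω):
  Node 1: (V_1 - 15)/20 + (V_1 - 0)/2.7 + (V_1 - 0)/180 = 0
Collecting terms: 0.4259 × V_1 = 0.75  =>  V_1 = 1.761 V
I_R3 = (V_1 - V_2)/R3 = (1.761 - 0)/180 = 0.009783 A
|I_R3| = 0.009783 A

Final answer: |I_R3| = 0.009783 A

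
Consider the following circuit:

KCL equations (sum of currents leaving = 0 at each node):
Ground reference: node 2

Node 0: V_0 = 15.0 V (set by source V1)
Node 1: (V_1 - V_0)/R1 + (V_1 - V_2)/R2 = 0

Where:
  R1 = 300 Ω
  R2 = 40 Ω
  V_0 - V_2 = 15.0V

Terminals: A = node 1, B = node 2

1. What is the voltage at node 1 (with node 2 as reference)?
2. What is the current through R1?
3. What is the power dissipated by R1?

Nodal analysis, taking node 2 as the 0 V reference.
Source V1 fixes V_0 = 15 V.
KCL at each unknown node (sum of currents leaving = 0; resistances in Ω):
  Node 1: (V_1 - 15)/300 + (V_1 - 0)/40 = 0
Collecting terms: 0.02833 × V_1 = 0.05  =>  V_1 = 1.765 V
Part 1:
  Read off the nodal solution: V_1 = 1.765 V
Part 2:
  I_R1 = (V_0 - V_1)/R1 = (15 - 1.765)/300 = 0.04412 A
  Magnitude: I_R1 = 0.04412 A
Part 3:
  I_R1 = (V_0 - V_1)/R1 = (15 - 1.765)/300 = 0.04412 A
  P_R1 = I_R1² × R1 = (0.04412)² × 300 = 0.5839 W

Final answers:
1. V_1 = 1.765 V
2. I_R1 = 0.04412 A
3. P_R1 = 0.5839 W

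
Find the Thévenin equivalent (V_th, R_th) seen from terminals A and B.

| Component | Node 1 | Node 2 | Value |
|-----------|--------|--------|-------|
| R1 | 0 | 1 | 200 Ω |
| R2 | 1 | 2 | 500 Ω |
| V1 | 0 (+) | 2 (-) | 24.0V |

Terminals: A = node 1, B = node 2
Step 1 — V_th is the open-circuit voltage V_A - V_B (nothing connected across the terminals).
Nodal analysis, taking node 2 as the 0 V reference.
Source V1 fixes V_0 = 24 V.
KCL at each unknown node (sum of currents leaving = 0; resistances in Ω):
  Node 1: (V_1 - 24)/200 + (V_1 - 0)/500 = 0
Collecting terms: 0.007 × V_1 = 0.12  =>  V_1 = 17.14 V
V_th = V_1 - V_2 = 17.14 - 0 = 17.14 V
Step 2 — R_th: zero the source — replace V1 by a short circuit (node 2 merges into node 0) — and find the resistance seen between A (node 1) and B (node 0).
Reduce the network between node 1 (A) and node 0 (B) by series/parallel combination:
  Rp1 = R1 ‖ R2 (parallel, both between nodes 0 and 1) = 1/(1/200 + 1/500) = 142.9 Ω
R_th = 142.9 Ω

Final answer: V_th = 17.14 V, R_th = 142.9 Ω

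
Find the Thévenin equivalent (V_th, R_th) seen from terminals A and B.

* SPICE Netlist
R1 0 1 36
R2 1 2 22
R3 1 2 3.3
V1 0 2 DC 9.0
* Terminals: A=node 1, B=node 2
Step 1 — V_th is the open-circuit voltage V_A - V_B (nothing connected across the terminals).
Nodal analysis, taking node 2 as the 0 V reference.
Source V1 fixes V_0 = 9 V.
KCL at each unknown node (sum of currents leaving = 0; resistances in Ω):
  Node 1: (V_1 - 9)/36 + (V_1 - 0)/22 + (V_1 - 0)/3.3 = 0
Collecting terms: 0.3763 × V_1 = 0.25  =>  V_1 = 0.6644 V
V_th = V_1 - V_2 = 0.6644 - 0 = 0.6644 V
Step 2 — R_th: zero the source — replace V1 by a short circuit (node 2 merges into node 0) — and find the resistance seen between A (node 1) and B (node 0).
Reduce the network between node 1 (A) and node 0 (B) by series/parallel combination:
  Rp1 = R1 ‖ R2 ‖ R3 (parallel, all between nodes 0 and 1) = 1/(1/36 + 1/22 + 1/3.3) = 2.658 Ω
R_th = 2.658 Ω

Final answer: V_th = 0.6644 V, R_th = 2.658 Ω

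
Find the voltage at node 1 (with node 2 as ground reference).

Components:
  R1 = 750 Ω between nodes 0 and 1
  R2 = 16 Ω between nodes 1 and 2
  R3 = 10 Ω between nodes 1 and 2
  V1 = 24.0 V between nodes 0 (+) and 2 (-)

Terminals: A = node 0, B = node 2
Nodal analysis, taking node 2 as the 0 V reference.
Source V1 fixes V_0 = 24 V.
KCL at each unknown node (sum of currents leaving = 0; resistances in Ω):
  Node 1: (V_1 - 24)/750 + (V_1 - 0)/16 + (V_1 - 0)/10 = 0
Collecting terms: 0.1638 × V_1 = 0.032  =>  V_1 = 0.1953 V
The requested potential is V_1 = 0.1953 V.

Final answer: V_1 = 0.1953 V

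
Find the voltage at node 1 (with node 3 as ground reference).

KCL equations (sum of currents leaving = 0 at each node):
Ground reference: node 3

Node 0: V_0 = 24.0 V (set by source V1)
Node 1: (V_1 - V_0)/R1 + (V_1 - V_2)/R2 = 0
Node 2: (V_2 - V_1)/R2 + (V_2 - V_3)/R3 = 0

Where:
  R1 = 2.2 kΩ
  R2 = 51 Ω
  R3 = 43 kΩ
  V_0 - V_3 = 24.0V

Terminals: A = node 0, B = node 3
Nodal analysis, taking node 3 as the 0 V reference.
Source V1 fixes V_0 = 24 V.
KCL at each unknown node (sum of currents leaving = 0; resistances in Ω):
  Node 1: (V_1 - 24)/2200 + (V_1 - V_2)/51 = 0
  Node 2: (V_2 - V_1)/51 + (V_2 - 0)/43000 = 0
Collecting terms (coefficients in siemens):
  0.02006·V_1 - 0.01961·V_2 = 0.01091
  0.01963·V_2 - 0.01961·V_1 = 0
Determinant D = (0.02006)(0.01963) - (-0.01961)(-0.01961) = 0.000009379
V_1 = [(0.01091)(0.01963) - (-0.01961)(0)]/D = 22.83 V
V_2 = [(0.02006)(0) - (0.01091)(-0.01961)]/D = 22.81 V
The requested potential is V_1 = 22.83 V.

Final answer: V_1 = 22.83 V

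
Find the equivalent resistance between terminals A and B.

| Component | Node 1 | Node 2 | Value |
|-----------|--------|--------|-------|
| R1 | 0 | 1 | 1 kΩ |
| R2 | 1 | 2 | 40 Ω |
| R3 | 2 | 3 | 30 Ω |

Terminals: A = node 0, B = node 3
Reduce the network between node 0 (A) and node 3 (B) by series/parallel combination:
  Rs1 = R1 + R2 (series, joined only at node 1) = 1000 + 40 = 1040 Ω
  Rs2 = R3 + Rs1 (series, joined only at node 2) = 30 + 1040 = 1070 Ω
R_eq = 1.07 kΩ

Final answer: 1.07 kΩ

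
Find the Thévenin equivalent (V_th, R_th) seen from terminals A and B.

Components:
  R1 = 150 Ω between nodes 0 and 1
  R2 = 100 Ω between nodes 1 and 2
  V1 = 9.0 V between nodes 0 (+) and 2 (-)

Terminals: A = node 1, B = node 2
Step 1 — V_th is the open-circuit voltage V_A - V_B (nothing connected across the terminals).
Nodal analysis, taking node 2 as the 0 V reference.
Source V1 fixes V_0 = 9 V.
KCL at each unknown node (sum of currents leaving = 0; resistances in Ω):
  Node 1: (V_1 - 9)/150 + (V_1 - 0)/100 = 0
Collecting terms: 0.01667 × V_1 = 0.06  =>  V_1 = 3.6 V
V_th = V_1 - V_2 = 3.6 - 0 = 3.6 V
Step 2 — R_th: zero the source — replace V1 by a short circuit (node 2 merges into node 0) — and find the resistance seen between A (node 1) and B (node 0).
Reduce the network between node 1 (A) and node 0 (B) by series/parallel combination:
  Rp1 = R1 ‖ R2 (parallel, both between nodes 0 and 1) = 1/(1/150 + 1/100) = 60 Ω
R_th = 60 Ω

Final answer: V_th = 3.6 V, R_th = 60 Ω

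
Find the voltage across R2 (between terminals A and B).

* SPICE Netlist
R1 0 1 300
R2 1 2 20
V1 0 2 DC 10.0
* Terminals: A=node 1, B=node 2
R1 and R2 are in series across V1 (node 0 → node 1 → node 2), and the output A–B is taken across R2, so this is a voltage divider.
Series current: I = V1/(R1 + R2) = 10/(300 + 20) = 10/320 = 0.03125 A
V_R2 = I × R2 = V1 × R2/(R1 + R2) = 10 × 20/320 = 0.625 V

Final answer: 0.625 V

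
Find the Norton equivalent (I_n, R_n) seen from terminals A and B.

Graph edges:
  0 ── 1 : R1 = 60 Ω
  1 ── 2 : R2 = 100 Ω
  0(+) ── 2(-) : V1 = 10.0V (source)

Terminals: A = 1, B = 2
Find the Thévenin equivalent first; then I_n = V_th/R_th and R_n = R_th.
Step 1 — V_th is the open-circuit voltage V_A - V_B (nothing connected across the terminals).
Nodal analysis, taking node 2 as the 0 V reference.
Source V1 fixes V_0 = 10 V.
KCL at each unknown node (sum of currents leaving = 0; resistances in Ω):
  Node 1: (V_1 - 10)/60 + (V_1 - 0)/100 = 0
Collecting terms: 0.02667 × V_1 = 0.1667  =>  V_1 = 6.25 V
V_th = V_1 - V_2 = 6.25 - 0 = 6.25 V
Step 2 — R_th: zero the source — replace V1 by a short circuit (node 2 merges into node 0) — and find the resistance seen between A (node 1) and B (node 0).
Reduce the network between node 1 (A) and node 0 (B) by series/parallel combination:
  Rp1 = R1 ‖ R2 (parallel, both between nodes 0 and 1) = 1/(1/60 + 1/100) = 37.5 Ω
R_th = 37.5 Ω
I_n = V_th/R_th = 6.25/37.5 = 0.1667 A, and R_n = R_th = 37.5 Ω

Final answer: I_n = 0.1667 A, R_n = 37.5 Ω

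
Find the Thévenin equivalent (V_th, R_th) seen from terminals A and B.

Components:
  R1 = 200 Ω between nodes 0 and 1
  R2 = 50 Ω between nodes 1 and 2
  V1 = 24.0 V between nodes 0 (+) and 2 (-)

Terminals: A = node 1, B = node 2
Step 1 — V_th is the open-circuit voltage V_A - V_B (nothing connected across the terminals).
Nodal analysis, taking node 2 as the 0 V reference.
Source V1 fixes V_0 = 24 V.
KCL at each unknown node (sum of currents leaving = 0; resistances in Ω):
  Node 1: (V_1 - 24)/200 + (V_1 - 0)/50 = 0
Collecting terms: 0.025 × V_1 = 0.12  =>  V_1 = 4.8 V
V_th = V_1 - V_2 = 4.8 - 0 = 4.8 V
Step 2 — R_th: zero the source — replace V1 by a short circuit (node 2 merges into node 0) — and find the resistance seen between A (node 1) and B (node 0).
Reduce the network between node 1 (A) and node 0 (B) by series/parallel combination:
  Rp1 = R1 ‖ R2 (parallel, both between nodes 0 and 1) = 1/(1/200 + 1/50) = 40 Ω
R_th = 40 Ω

Final answer: V_th = 4.8 V, R_th = 40 Ω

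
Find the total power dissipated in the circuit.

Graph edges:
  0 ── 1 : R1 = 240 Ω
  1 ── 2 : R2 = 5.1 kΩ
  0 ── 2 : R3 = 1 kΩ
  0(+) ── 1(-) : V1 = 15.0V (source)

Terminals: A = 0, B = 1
Nodal analysis, taking node 1 as the 0 V reference.
Source V1 fixes V_0 = 15 V.
KCL at each unknown node (sum of currents leaving = 0; resistances in Ω):
  Node 2: (V_2 - 0)/5100 + (V_2 - 15)/1000 = 0
Collecting terms: 0.001196 × V_2 = 0.015  =>  V_2 = 12.54 V
Power in each resistor, P = (ΔV)²/R:
  P_R1 = (15 - 0)²/240 = 0.9375 W
  P_R2 = (0 - 12.54)²/5100 = 0.03084 W
  P_R3 = (15 - 12.54)²/1000 = 0.006047 W
P_total = P_R1 + P_R2 + P_R3 = 0.9744 W

Final answer: 0.9744 W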